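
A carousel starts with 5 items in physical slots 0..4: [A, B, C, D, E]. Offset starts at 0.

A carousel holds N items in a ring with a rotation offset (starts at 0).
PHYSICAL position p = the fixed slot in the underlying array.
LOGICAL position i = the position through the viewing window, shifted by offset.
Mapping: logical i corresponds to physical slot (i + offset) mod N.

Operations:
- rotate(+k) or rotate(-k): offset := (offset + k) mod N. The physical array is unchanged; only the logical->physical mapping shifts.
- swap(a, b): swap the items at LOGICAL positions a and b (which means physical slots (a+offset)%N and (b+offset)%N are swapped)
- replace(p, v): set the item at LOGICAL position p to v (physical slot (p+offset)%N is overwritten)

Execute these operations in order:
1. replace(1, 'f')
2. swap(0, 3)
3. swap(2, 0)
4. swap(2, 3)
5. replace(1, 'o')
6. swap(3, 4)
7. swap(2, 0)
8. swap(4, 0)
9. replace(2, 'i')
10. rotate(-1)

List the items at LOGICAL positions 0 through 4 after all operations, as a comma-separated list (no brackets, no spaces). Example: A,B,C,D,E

After op 1 (replace(1, 'f')): offset=0, physical=[A,f,C,D,E], logical=[A,f,C,D,E]
After op 2 (swap(0, 3)): offset=0, physical=[D,f,C,A,E], logical=[D,f,C,A,E]
After op 3 (swap(2, 0)): offset=0, physical=[C,f,D,A,E], logical=[C,f,D,A,E]
After op 4 (swap(2, 3)): offset=0, physical=[C,f,A,D,E], logical=[C,f,A,D,E]
After op 5 (replace(1, 'o')): offset=0, physical=[C,o,A,D,E], logical=[C,o,A,D,E]
After op 6 (swap(3, 4)): offset=0, physical=[C,o,A,E,D], logical=[C,o,A,E,D]
After op 7 (swap(2, 0)): offset=0, physical=[A,o,C,E,D], logical=[A,o,C,E,D]
After op 8 (swap(4, 0)): offset=0, physical=[D,o,C,E,A], logical=[D,o,C,E,A]
After op 9 (replace(2, 'i')): offset=0, physical=[D,o,i,E,A], logical=[D,o,i,E,A]
After op 10 (rotate(-1)): offset=4, physical=[D,o,i,E,A], logical=[A,D,o,i,E]

Answer: A,D,o,i,E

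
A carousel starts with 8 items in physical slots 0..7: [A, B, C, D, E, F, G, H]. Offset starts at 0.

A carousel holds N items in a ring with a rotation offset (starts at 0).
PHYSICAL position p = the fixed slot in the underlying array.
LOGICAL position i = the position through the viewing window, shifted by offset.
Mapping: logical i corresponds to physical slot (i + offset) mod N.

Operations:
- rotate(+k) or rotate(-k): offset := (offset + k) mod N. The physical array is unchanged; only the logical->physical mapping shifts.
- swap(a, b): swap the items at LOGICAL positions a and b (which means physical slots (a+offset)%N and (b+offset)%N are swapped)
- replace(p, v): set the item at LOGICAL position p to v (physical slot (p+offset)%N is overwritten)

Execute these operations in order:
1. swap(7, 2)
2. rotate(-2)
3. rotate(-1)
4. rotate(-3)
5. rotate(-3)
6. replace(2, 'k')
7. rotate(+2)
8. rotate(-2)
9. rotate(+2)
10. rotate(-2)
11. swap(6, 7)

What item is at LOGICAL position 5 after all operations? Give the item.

After op 1 (swap(7, 2)): offset=0, physical=[A,B,H,D,E,F,G,C], logical=[A,B,H,D,E,F,G,C]
After op 2 (rotate(-2)): offset=6, physical=[A,B,H,D,E,F,G,C], logical=[G,C,A,B,H,D,E,F]
After op 3 (rotate(-1)): offset=5, physical=[A,B,H,D,E,F,G,C], logical=[F,G,C,A,B,H,D,E]
After op 4 (rotate(-3)): offset=2, physical=[A,B,H,D,E,F,G,C], logical=[H,D,E,F,G,C,A,B]
After op 5 (rotate(-3)): offset=7, physical=[A,B,H,D,E,F,G,C], logical=[C,A,B,H,D,E,F,G]
After op 6 (replace(2, 'k')): offset=7, physical=[A,k,H,D,E,F,G,C], logical=[C,A,k,H,D,E,F,G]
After op 7 (rotate(+2)): offset=1, physical=[A,k,H,D,E,F,G,C], logical=[k,H,D,E,F,G,C,A]
After op 8 (rotate(-2)): offset=7, physical=[A,k,H,D,E,F,G,C], logical=[C,A,k,H,D,E,F,G]
After op 9 (rotate(+2)): offset=1, physical=[A,k,H,D,E,F,G,C], logical=[k,H,D,E,F,G,C,A]
After op 10 (rotate(-2)): offset=7, physical=[A,k,H,D,E,F,G,C], logical=[C,A,k,H,D,E,F,G]
After op 11 (swap(6, 7)): offset=7, physical=[A,k,H,D,E,G,F,C], logical=[C,A,k,H,D,E,G,F]

Answer: E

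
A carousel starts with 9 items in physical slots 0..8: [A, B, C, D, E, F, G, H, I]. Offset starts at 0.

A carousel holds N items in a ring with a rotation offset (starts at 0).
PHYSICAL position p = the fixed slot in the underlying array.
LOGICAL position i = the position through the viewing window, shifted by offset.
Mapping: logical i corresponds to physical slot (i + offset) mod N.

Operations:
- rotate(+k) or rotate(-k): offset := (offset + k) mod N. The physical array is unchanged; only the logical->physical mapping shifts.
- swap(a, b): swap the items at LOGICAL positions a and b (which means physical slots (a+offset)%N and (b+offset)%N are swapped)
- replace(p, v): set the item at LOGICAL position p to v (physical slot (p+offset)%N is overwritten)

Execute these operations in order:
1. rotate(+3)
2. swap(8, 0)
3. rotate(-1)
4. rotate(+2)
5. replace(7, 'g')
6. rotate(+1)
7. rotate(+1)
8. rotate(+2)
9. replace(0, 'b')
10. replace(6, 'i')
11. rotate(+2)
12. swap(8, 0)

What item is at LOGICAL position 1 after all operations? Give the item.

After op 1 (rotate(+3)): offset=3, physical=[A,B,C,D,E,F,G,H,I], logical=[D,E,F,G,H,I,A,B,C]
After op 2 (swap(8, 0)): offset=3, physical=[A,B,D,C,E,F,G,H,I], logical=[C,E,F,G,H,I,A,B,D]
After op 3 (rotate(-1)): offset=2, physical=[A,B,D,C,E,F,G,H,I], logical=[D,C,E,F,G,H,I,A,B]
After op 4 (rotate(+2)): offset=4, physical=[A,B,D,C,E,F,G,H,I], logical=[E,F,G,H,I,A,B,D,C]
After op 5 (replace(7, 'g')): offset=4, physical=[A,B,g,C,E,F,G,H,I], logical=[E,F,G,H,I,A,B,g,C]
After op 6 (rotate(+1)): offset=5, physical=[A,B,g,C,E,F,G,H,I], logical=[F,G,H,I,A,B,g,C,E]
After op 7 (rotate(+1)): offset=6, physical=[A,B,g,C,E,F,G,H,I], logical=[G,H,I,A,B,g,C,E,F]
After op 8 (rotate(+2)): offset=8, physical=[A,B,g,C,E,F,G,H,I], logical=[I,A,B,g,C,E,F,G,H]
After op 9 (replace(0, 'b')): offset=8, physical=[A,B,g,C,E,F,G,H,b], logical=[b,A,B,g,C,E,F,G,H]
After op 10 (replace(6, 'i')): offset=8, physical=[A,B,g,C,E,i,G,H,b], logical=[b,A,B,g,C,E,i,G,H]
After op 11 (rotate(+2)): offset=1, physical=[A,B,g,C,E,i,G,H,b], logical=[B,g,C,E,i,G,H,b,A]
After op 12 (swap(8, 0)): offset=1, physical=[B,A,g,C,E,i,G,H,b], logical=[A,g,C,E,i,G,H,b,B]

Answer: g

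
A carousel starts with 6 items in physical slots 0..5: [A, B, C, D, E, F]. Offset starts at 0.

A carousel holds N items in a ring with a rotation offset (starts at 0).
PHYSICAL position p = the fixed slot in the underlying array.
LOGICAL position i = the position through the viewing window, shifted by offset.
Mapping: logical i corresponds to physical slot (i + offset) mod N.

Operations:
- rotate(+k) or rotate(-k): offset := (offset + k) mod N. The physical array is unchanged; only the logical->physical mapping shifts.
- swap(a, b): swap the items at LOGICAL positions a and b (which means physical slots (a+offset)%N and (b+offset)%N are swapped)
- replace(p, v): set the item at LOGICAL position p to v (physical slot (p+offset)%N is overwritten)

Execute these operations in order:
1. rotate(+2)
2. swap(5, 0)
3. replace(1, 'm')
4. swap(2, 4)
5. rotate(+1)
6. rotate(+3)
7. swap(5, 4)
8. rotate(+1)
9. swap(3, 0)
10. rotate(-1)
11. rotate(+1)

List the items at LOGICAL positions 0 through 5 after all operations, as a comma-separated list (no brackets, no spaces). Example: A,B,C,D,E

After op 1 (rotate(+2)): offset=2, physical=[A,B,C,D,E,F], logical=[C,D,E,F,A,B]
After op 2 (swap(5, 0)): offset=2, physical=[A,C,B,D,E,F], logical=[B,D,E,F,A,C]
After op 3 (replace(1, 'm')): offset=2, physical=[A,C,B,m,E,F], logical=[B,m,E,F,A,C]
After op 4 (swap(2, 4)): offset=2, physical=[E,C,B,m,A,F], logical=[B,m,A,F,E,C]
After op 5 (rotate(+1)): offset=3, physical=[E,C,B,m,A,F], logical=[m,A,F,E,C,B]
After op 6 (rotate(+3)): offset=0, physical=[E,C,B,m,A,F], logical=[E,C,B,m,A,F]
After op 7 (swap(5, 4)): offset=0, physical=[E,C,B,m,F,A], logical=[E,C,B,m,F,A]
After op 8 (rotate(+1)): offset=1, physical=[E,C,B,m,F,A], logical=[C,B,m,F,A,E]
After op 9 (swap(3, 0)): offset=1, physical=[E,F,B,m,C,A], logical=[F,B,m,C,A,E]
After op 10 (rotate(-1)): offset=0, physical=[E,F,B,m,C,A], logical=[E,F,B,m,C,A]
After op 11 (rotate(+1)): offset=1, physical=[E,F,B,m,C,A], logical=[F,B,m,C,A,E]

Answer: F,B,m,C,A,E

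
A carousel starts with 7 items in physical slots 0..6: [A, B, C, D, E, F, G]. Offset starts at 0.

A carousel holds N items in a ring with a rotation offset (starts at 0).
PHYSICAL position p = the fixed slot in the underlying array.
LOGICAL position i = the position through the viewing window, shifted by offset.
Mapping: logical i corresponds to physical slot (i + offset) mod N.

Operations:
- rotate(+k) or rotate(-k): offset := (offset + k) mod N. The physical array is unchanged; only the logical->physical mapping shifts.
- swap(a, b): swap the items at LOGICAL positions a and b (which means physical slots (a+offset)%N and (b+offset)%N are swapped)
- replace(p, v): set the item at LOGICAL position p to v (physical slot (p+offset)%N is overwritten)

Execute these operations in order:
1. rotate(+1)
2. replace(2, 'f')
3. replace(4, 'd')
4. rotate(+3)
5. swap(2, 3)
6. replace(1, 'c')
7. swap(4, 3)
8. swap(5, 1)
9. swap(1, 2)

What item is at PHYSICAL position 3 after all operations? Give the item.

Answer: f

Derivation:
After op 1 (rotate(+1)): offset=1, physical=[A,B,C,D,E,F,G], logical=[B,C,D,E,F,G,A]
After op 2 (replace(2, 'f')): offset=1, physical=[A,B,C,f,E,F,G], logical=[B,C,f,E,F,G,A]
After op 3 (replace(4, 'd')): offset=1, physical=[A,B,C,f,E,d,G], logical=[B,C,f,E,d,G,A]
After op 4 (rotate(+3)): offset=4, physical=[A,B,C,f,E,d,G], logical=[E,d,G,A,B,C,f]
After op 5 (swap(2, 3)): offset=4, physical=[G,B,C,f,E,d,A], logical=[E,d,A,G,B,C,f]
After op 6 (replace(1, 'c')): offset=4, physical=[G,B,C,f,E,c,A], logical=[E,c,A,G,B,C,f]
After op 7 (swap(4, 3)): offset=4, physical=[B,G,C,f,E,c,A], logical=[E,c,A,B,G,C,f]
After op 8 (swap(5, 1)): offset=4, physical=[B,G,c,f,E,C,A], logical=[E,C,A,B,G,c,f]
After op 9 (swap(1, 2)): offset=4, physical=[B,G,c,f,E,A,C], logical=[E,A,C,B,G,c,f]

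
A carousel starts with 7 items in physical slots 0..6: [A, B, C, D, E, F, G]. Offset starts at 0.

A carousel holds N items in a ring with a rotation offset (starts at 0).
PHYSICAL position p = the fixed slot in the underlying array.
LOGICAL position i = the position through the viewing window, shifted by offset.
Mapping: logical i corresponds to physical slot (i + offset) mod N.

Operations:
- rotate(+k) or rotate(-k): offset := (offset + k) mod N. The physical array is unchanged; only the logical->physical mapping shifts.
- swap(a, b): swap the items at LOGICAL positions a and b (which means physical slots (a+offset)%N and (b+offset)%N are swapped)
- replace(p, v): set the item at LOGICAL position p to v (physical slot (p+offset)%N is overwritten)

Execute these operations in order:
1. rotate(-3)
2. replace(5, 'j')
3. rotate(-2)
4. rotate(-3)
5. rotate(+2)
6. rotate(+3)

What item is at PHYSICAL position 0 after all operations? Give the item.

After op 1 (rotate(-3)): offset=4, physical=[A,B,C,D,E,F,G], logical=[E,F,G,A,B,C,D]
After op 2 (replace(5, 'j')): offset=4, physical=[A,B,j,D,E,F,G], logical=[E,F,G,A,B,j,D]
After op 3 (rotate(-2)): offset=2, physical=[A,B,j,D,E,F,G], logical=[j,D,E,F,G,A,B]
After op 4 (rotate(-3)): offset=6, physical=[A,B,j,D,E,F,G], logical=[G,A,B,j,D,E,F]
After op 5 (rotate(+2)): offset=1, physical=[A,B,j,D,E,F,G], logical=[B,j,D,E,F,G,A]
After op 6 (rotate(+3)): offset=4, physical=[A,B,j,D,E,F,G], logical=[E,F,G,A,B,j,D]

Answer: A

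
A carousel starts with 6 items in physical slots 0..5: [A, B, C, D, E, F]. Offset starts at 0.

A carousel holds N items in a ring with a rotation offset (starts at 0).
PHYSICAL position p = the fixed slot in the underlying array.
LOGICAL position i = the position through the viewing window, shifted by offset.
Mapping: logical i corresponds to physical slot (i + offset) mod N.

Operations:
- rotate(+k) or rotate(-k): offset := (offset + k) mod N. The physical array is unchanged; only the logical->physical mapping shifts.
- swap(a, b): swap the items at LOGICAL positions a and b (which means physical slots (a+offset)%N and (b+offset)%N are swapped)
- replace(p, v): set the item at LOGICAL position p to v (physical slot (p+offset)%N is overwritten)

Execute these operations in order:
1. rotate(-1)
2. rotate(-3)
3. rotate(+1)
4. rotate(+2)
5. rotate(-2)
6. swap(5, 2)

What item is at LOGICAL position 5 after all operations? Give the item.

Answer: F

Derivation:
After op 1 (rotate(-1)): offset=5, physical=[A,B,C,D,E,F], logical=[F,A,B,C,D,E]
After op 2 (rotate(-3)): offset=2, physical=[A,B,C,D,E,F], logical=[C,D,E,F,A,B]
After op 3 (rotate(+1)): offset=3, physical=[A,B,C,D,E,F], logical=[D,E,F,A,B,C]
After op 4 (rotate(+2)): offset=5, physical=[A,B,C,D,E,F], logical=[F,A,B,C,D,E]
After op 5 (rotate(-2)): offset=3, physical=[A,B,C,D,E,F], logical=[D,E,F,A,B,C]
After op 6 (swap(5, 2)): offset=3, physical=[A,B,F,D,E,C], logical=[D,E,C,A,B,F]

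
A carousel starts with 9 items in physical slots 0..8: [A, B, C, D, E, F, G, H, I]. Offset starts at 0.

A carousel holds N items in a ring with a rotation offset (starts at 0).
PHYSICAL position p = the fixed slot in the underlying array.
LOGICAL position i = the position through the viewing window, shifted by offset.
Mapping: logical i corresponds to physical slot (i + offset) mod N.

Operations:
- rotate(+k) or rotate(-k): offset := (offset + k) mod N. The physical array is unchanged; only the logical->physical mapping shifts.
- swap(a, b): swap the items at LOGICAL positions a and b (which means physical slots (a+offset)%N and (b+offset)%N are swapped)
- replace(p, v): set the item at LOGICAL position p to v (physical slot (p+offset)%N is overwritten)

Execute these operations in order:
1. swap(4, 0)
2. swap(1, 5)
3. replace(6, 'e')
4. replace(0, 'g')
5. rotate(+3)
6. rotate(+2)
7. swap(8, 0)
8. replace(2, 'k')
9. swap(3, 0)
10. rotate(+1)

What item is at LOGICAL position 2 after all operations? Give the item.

After op 1 (swap(4, 0)): offset=0, physical=[E,B,C,D,A,F,G,H,I], logical=[E,B,C,D,A,F,G,H,I]
After op 2 (swap(1, 5)): offset=0, physical=[E,F,C,D,A,B,G,H,I], logical=[E,F,C,D,A,B,G,H,I]
After op 3 (replace(6, 'e')): offset=0, physical=[E,F,C,D,A,B,e,H,I], logical=[E,F,C,D,A,B,e,H,I]
After op 4 (replace(0, 'g')): offset=0, physical=[g,F,C,D,A,B,e,H,I], logical=[g,F,C,D,A,B,e,H,I]
After op 5 (rotate(+3)): offset=3, physical=[g,F,C,D,A,B,e,H,I], logical=[D,A,B,e,H,I,g,F,C]
After op 6 (rotate(+2)): offset=5, physical=[g,F,C,D,A,B,e,H,I], logical=[B,e,H,I,g,F,C,D,A]
After op 7 (swap(8, 0)): offset=5, physical=[g,F,C,D,B,A,e,H,I], logical=[A,e,H,I,g,F,C,D,B]
After op 8 (replace(2, 'k')): offset=5, physical=[g,F,C,D,B,A,e,k,I], logical=[A,e,k,I,g,F,C,D,B]
After op 9 (swap(3, 0)): offset=5, physical=[g,F,C,D,B,I,e,k,A], logical=[I,e,k,A,g,F,C,D,B]
After op 10 (rotate(+1)): offset=6, physical=[g,F,C,D,B,I,e,k,A], logical=[e,k,A,g,F,C,D,B,I]

Answer: A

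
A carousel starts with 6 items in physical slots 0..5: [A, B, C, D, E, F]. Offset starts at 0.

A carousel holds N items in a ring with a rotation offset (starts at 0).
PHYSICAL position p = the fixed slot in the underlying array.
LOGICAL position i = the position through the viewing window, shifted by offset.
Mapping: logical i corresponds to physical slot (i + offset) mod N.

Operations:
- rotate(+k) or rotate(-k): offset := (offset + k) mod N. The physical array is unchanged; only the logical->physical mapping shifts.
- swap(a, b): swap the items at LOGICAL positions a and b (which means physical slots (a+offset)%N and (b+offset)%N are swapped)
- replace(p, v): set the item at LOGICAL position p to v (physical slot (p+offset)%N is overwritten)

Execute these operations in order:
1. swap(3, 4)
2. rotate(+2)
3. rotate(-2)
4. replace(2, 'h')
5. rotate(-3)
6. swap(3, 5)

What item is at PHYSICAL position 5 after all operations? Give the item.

After op 1 (swap(3, 4)): offset=0, physical=[A,B,C,E,D,F], logical=[A,B,C,E,D,F]
After op 2 (rotate(+2)): offset=2, physical=[A,B,C,E,D,F], logical=[C,E,D,F,A,B]
After op 3 (rotate(-2)): offset=0, physical=[A,B,C,E,D,F], logical=[A,B,C,E,D,F]
After op 4 (replace(2, 'h')): offset=0, physical=[A,B,h,E,D,F], logical=[A,B,h,E,D,F]
After op 5 (rotate(-3)): offset=3, physical=[A,B,h,E,D,F], logical=[E,D,F,A,B,h]
After op 6 (swap(3, 5)): offset=3, physical=[h,B,A,E,D,F], logical=[E,D,F,h,B,A]

Answer: F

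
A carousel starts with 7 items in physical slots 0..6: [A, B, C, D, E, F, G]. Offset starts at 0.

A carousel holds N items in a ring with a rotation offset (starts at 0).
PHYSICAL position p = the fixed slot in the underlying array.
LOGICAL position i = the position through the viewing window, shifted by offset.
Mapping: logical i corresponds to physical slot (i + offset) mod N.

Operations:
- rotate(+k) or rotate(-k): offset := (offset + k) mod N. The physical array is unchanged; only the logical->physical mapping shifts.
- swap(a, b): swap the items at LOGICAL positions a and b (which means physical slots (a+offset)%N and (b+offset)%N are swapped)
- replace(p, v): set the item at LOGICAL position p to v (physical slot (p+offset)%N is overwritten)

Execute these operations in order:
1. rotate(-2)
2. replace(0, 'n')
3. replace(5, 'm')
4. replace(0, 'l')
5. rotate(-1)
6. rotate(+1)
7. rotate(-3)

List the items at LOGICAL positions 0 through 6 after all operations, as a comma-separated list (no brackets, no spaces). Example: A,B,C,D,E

After op 1 (rotate(-2)): offset=5, physical=[A,B,C,D,E,F,G], logical=[F,G,A,B,C,D,E]
After op 2 (replace(0, 'n')): offset=5, physical=[A,B,C,D,E,n,G], logical=[n,G,A,B,C,D,E]
After op 3 (replace(5, 'm')): offset=5, physical=[A,B,C,m,E,n,G], logical=[n,G,A,B,C,m,E]
After op 4 (replace(0, 'l')): offset=5, physical=[A,B,C,m,E,l,G], logical=[l,G,A,B,C,m,E]
After op 5 (rotate(-1)): offset=4, physical=[A,B,C,m,E,l,G], logical=[E,l,G,A,B,C,m]
After op 6 (rotate(+1)): offset=5, physical=[A,B,C,m,E,l,G], logical=[l,G,A,B,C,m,E]
After op 7 (rotate(-3)): offset=2, physical=[A,B,C,m,E,l,G], logical=[C,m,E,l,G,A,B]

Answer: C,m,E,l,G,A,B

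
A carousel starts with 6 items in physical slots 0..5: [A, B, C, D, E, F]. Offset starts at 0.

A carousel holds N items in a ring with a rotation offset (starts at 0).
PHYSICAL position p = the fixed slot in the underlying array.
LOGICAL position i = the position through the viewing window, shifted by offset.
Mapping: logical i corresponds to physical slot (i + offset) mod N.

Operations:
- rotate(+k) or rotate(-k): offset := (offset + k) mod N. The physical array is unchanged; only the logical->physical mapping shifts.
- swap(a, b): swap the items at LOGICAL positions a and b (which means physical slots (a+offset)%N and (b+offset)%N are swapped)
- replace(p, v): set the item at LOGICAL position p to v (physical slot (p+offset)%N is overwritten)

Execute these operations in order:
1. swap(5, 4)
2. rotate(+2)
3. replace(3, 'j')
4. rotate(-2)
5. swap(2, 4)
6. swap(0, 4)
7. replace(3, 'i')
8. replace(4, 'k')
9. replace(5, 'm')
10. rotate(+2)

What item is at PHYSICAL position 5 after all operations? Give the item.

Answer: m

Derivation:
After op 1 (swap(5, 4)): offset=0, physical=[A,B,C,D,F,E], logical=[A,B,C,D,F,E]
After op 2 (rotate(+2)): offset=2, physical=[A,B,C,D,F,E], logical=[C,D,F,E,A,B]
After op 3 (replace(3, 'j')): offset=2, physical=[A,B,C,D,F,j], logical=[C,D,F,j,A,B]
After op 4 (rotate(-2)): offset=0, physical=[A,B,C,D,F,j], logical=[A,B,C,D,F,j]
After op 5 (swap(2, 4)): offset=0, physical=[A,B,F,D,C,j], logical=[A,B,F,D,C,j]
After op 6 (swap(0, 4)): offset=0, physical=[C,B,F,D,A,j], logical=[C,B,F,D,A,j]
After op 7 (replace(3, 'i')): offset=0, physical=[C,B,F,i,A,j], logical=[C,B,F,i,A,j]
After op 8 (replace(4, 'k')): offset=0, physical=[C,B,F,i,k,j], logical=[C,B,F,i,k,j]
After op 9 (replace(5, 'm')): offset=0, physical=[C,B,F,i,k,m], logical=[C,B,F,i,k,m]
After op 10 (rotate(+2)): offset=2, physical=[C,B,F,i,k,m], logical=[F,i,k,m,C,B]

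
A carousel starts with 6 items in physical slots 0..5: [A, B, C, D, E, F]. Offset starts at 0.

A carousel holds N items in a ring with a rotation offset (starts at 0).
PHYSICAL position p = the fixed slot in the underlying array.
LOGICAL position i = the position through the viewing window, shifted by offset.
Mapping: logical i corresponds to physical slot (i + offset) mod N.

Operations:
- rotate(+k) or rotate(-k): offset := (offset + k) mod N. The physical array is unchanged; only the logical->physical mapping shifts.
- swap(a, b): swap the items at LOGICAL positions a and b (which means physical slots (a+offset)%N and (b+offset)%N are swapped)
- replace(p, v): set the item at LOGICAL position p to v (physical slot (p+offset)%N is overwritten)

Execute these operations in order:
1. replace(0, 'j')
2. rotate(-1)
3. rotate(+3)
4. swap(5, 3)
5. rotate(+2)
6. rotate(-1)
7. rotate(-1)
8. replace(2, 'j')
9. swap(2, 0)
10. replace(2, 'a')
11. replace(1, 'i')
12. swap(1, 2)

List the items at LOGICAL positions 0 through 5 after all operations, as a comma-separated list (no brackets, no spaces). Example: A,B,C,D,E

After op 1 (replace(0, 'j')): offset=0, physical=[j,B,C,D,E,F], logical=[j,B,C,D,E,F]
After op 2 (rotate(-1)): offset=5, physical=[j,B,C,D,E,F], logical=[F,j,B,C,D,E]
After op 3 (rotate(+3)): offset=2, physical=[j,B,C,D,E,F], logical=[C,D,E,F,j,B]
After op 4 (swap(5, 3)): offset=2, physical=[j,F,C,D,E,B], logical=[C,D,E,B,j,F]
After op 5 (rotate(+2)): offset=4, physical=[j,F,C,D,E,B], logical=[E,B,j,F,C,D]
After op 6 (rotate(-1)): offset=3, physical=[j,F,C,D,E,B], logical=[D,E,B,j,F,C]
After op 7 (rotate(-1)): offset=2, physical=[j,F,C,D,E,B], logical=[C,D,E,B,j,F]
After op 8 (replace(2, 'j')): offset=2, physical=[j,F,C,D,j,B], logical=[C,D,j,B,j,F]
After op 9 (swap(2, 0)): offset=2, physical=[j,F,j,D,C,B], logical=[j,D,C,B,j,F]
After op 10 (replace(2, 'a')): offset=2, physical=[j,F,j,D,a,B], logical=[j,D,a,B,j,F]
After op 11 (replace(1, 'i')): offset=2, physical=[j,F,j,i,a,B], logical=[j,i,a,B,j,F]
After op 12 (swap(1, 2)): offset=2, physical=[j,F,j,a,i,B], logical=[j,a,i,B,j,F]

Answer: j,a,i,B,j,F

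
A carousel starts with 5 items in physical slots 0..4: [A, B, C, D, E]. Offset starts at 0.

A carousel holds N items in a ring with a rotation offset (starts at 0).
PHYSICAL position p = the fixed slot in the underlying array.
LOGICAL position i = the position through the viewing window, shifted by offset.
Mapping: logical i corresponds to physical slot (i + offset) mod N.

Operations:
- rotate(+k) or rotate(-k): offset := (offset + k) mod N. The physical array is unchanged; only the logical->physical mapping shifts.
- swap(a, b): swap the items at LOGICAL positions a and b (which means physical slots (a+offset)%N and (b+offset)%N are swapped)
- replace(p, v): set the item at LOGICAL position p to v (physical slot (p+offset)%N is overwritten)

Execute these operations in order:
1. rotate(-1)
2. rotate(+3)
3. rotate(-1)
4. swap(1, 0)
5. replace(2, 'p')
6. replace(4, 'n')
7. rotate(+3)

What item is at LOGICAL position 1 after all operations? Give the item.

After op 1 (rotate(-1)): offset=4, physical=[A,B,C,D,E], logical=[E,A,B,C,D]
After op 2 (rotate(+3)): offset=2, physical=[A,B,C,D,E], logical=[C,D,E,A,B]
After op 3 (rotate(-1)): offset=1, physical=[A,B,C,D,E], logical=[B,C,D,E,A]
After op 4 (swap(1, 0)): offset=1, physical=[A,C,B,D,E], logical=[C,B,D,E,A]
After op 5 (replace(2, 'p')): offset=1, physical=[A,C,B,p,E], logical=[C,B,p,E,A]
After op 6 (replace(4, 'n')): offset=1, physical=[n,C,B,p,E], logical=[C,B,p,E,n]
After op 7 (rotate(+3)): offset=4, physical=[n,C,B,p,E], logical=[E,n,C,B,p]

Answer: n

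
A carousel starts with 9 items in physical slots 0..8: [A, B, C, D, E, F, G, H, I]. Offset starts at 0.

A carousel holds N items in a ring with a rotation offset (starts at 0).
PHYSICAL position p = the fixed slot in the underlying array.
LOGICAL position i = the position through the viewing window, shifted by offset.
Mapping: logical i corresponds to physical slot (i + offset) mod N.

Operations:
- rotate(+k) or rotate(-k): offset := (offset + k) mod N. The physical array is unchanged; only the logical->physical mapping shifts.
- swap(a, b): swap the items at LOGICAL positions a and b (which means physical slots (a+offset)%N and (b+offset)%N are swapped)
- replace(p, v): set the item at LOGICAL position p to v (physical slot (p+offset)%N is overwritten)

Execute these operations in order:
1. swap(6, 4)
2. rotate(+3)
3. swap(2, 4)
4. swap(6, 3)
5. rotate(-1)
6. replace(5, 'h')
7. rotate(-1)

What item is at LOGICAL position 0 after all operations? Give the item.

After op 1 (swap(6, 4)): offset=0, physical=[A,B,C,D,G,F,E,H,I], logical=[A,B,C,D,G,F,E,H,I]
After op 2 (rotate(+3)): offset=3, physical=[A,B,C,D,G,F,E,H,I], logical=[D,G,F,E,H,I,A,B,C]
After op 3 (swap(2, 4)): offset=3, physical=[A,B,C,D,G,H,E,F,I], logical=[D,G,H,E,F,I,A,B,C]
After op 4 (swap(6, 3)): offset=3, physical=[E,B,C,D,G,H,A,F,I], logical=[D,G,H,A,F,I,E,B,C]
After op 5 (rotate(-1)): offset=2, physical=[E,B,C,D,G,H,A,F,I], logical=[C,D,G,H,A,F,I,E,B]
After op 6 (replace(5, 'h')): offset=2, physical=[E,B,C,D,G,H,A,h,I], logical=[C,D,G,H,A,h,I,E,B]
After op 7 (rotate(-1)): offset=1, physical=[E,B,C,D,G,H,A,h,I], logical=[B,C,D,G,H,A,h,I,E]

Answer: B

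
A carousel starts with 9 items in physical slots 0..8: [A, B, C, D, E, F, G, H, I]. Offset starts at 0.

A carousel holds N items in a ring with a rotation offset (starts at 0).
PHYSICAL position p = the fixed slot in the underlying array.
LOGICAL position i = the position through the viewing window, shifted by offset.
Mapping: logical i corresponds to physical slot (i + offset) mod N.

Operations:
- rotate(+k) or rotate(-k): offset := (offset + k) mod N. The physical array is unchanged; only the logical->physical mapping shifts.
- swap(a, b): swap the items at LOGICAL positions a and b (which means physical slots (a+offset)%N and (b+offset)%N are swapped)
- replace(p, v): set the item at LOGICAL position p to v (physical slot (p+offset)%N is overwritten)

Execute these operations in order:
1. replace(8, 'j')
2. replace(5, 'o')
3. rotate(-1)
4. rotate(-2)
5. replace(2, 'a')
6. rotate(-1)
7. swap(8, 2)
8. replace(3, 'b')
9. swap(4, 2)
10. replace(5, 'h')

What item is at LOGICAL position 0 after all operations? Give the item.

After op 1 (replace(8, 'j')): offset=0, physical=[A,B,C,D,E,F,G,H,j], logical=[A,B,C,D,E,F,G,H,j]
After op 2 (replace(5, 'o')): offset=0, physical=[A,B,C,D,E,o,G,H,j], logical=[A,B,C,D,E,o,G,H,j]
After op 3 (rotate(-1)): offset=8, physical=[A,B,C,D,E,o,G,H,j], logical=[j,A,B,C,D,E,o,G,H]
After op 4 (rotate(-2)): offset=6, physical=[A,B,C,D,E,o,G,H,j], logical=[G,H,j,A,B,C,D,E,o]
After op 5 (replace(2, 'a')): offset=6, physical=[A,B,C,D,E,o,G,H,a], logical=[G,H,a,A,B,C,D,E,o]
After op 6 (rotate(-1)): offset=5, physical=[A,B,C,D,E,o,G,H,a], logical=[o,G,H,a,A,B,C,D,E]
After op 7 (swap(8, 2)): offset=5, physical=[A,B,C,D,H,o,G,E,a], logical=[o,G,E,a,A,B,C,D,H]
After op 8 (replace(3, 'b')): offset=5, physical=[A,B,C,D,H,o,G,E,b], logical=[o,G,E,b,A,B,C,D,H]
After op 9 (swap(4, 2)): offset=5, physical=[E,B,C,D,H,o,G,A,b], logical=[o,G,A,b,E,B,C,D,H]
After op 10 (replace(5, 'h')): offset=5, physical=[E,h,C,D,H,o,G,A,b], logical=[o,G,A,b,E,h,C,D,H]

Answer: o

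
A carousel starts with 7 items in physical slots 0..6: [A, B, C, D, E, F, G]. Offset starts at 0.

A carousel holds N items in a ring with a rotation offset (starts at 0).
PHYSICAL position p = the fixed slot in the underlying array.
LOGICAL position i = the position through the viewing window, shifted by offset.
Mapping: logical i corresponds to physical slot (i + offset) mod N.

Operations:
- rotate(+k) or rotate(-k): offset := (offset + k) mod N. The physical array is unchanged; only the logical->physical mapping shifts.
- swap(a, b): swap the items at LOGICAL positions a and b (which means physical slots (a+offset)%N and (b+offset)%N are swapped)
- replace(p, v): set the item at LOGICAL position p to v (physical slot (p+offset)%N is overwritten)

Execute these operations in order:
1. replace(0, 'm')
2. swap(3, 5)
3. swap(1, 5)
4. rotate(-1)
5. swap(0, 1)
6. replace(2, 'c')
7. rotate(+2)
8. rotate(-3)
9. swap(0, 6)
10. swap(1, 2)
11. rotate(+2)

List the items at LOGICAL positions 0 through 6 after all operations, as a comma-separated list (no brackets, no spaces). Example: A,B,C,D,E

Answer: m,c,C,F,B,E,G

Derivation:
After op 1 (replace(0, 'm')): offset=0, physical=[m,B,C,D,E,F,G], logical=[m,B,C,D,E,F,G]
After op 2 (swap(3, 5)): offset=0, physical=[m,B,C,F,E,D,G], logical=[m,B,C,F,E,D,G]
After op 3 (swap(1, 5)): offset=0, physical=[m,D,C,F,E,B,G], logical=[m,D,C,F,E,B,G]
After op 4 (rotate(-1)): offset=6, physical=[m,D,C,F,E,B,G], logical=[G,m,D,C,F,E,B]
After op 5 (swap(0, 1)): offset=6, physical=[G,D,C,F,E,B,m], logical=[m,G,D,C,F,E,B]
After op 6 (replace(2, 'c')): offset=6, physical=[G,c,C,F,E,B,m], logical=[m,G,c,C,F,E,B]
After op 7 (rotate(+2)): offset=1, physical=[G,c,C,F,E,B,m], logical=[c,C,F,E,B,m,G]
After op 8 (rotate(-3)): offset=5, physical=[G,c,C,F,E,B,m], logical=[B,m,G,c,C,F,E]
After op 9 (swap(0, 6)): offset=5, physical=[G,c,C,F,B,E,m], logical=[E,m,G,c,C,F,B]
After op 10 (swap(1, 2)): offset=5, physical=[m,c,C,F,B,E,G], logical=[E,G,m,c,C,F,B]
After op 11 (rotate(+2)): offset=0, physical=[m,c,C,F,B,E,G], logical=[m,c,C,F,B,E,G]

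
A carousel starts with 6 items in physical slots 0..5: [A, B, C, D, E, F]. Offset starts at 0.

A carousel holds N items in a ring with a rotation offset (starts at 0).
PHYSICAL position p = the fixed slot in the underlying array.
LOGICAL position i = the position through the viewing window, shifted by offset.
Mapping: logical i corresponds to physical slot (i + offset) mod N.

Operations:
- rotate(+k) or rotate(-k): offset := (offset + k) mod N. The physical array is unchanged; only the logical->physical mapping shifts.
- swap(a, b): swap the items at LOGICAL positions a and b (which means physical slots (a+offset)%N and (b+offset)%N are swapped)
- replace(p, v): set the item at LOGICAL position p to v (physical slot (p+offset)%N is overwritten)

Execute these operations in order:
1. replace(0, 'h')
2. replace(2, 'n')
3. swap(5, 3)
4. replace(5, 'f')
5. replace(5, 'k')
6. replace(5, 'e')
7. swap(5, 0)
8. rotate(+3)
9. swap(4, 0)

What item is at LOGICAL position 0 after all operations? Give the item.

After op 1 (replace(0, 'h')): offset=0, physical=[h,B,C,D,E,F], logical=[h,B,C,D,E,F]
After op 2 (replace(2, 'n')): offset=0, physical=[h,B,n,D,E,F], logical=[h,B,n,D,E,F]
After op 3 (swap(5, 3)): offset=0, physical=[h,B,n,F,E,D], logical=[h,B,n,F,E,D]
After op 4 (replace(5, 'f')): offset=0, physical=[h,B,n,F,E,f], logical=[h,B,n,F,E,f]
After op 5 (replace(5, 'k')): offset=0, physical=[h,B,n,F,E,k], logical=[h,B,n,F,E,k]
After op 6 (replace(5, 'e')): offset=0, physical=[h,B,n,F,E,e], logical=[h,B,n,F,E,e]
After op 7 (swap(5, 0)): offset=0, physical=[e,B,n,F,E,h], logical=[e,B,n,F,E,h]
After op 8 (rotate(+3)): offset=3, physical=[e,B,n,F,E,h], logical=[F,E,h,e,B,n]
After op 9 (swap(4, 0)): offset=3, physical=[e,F,n,B,E,h], logical=[B,E,h,e,F,n]

Answer: B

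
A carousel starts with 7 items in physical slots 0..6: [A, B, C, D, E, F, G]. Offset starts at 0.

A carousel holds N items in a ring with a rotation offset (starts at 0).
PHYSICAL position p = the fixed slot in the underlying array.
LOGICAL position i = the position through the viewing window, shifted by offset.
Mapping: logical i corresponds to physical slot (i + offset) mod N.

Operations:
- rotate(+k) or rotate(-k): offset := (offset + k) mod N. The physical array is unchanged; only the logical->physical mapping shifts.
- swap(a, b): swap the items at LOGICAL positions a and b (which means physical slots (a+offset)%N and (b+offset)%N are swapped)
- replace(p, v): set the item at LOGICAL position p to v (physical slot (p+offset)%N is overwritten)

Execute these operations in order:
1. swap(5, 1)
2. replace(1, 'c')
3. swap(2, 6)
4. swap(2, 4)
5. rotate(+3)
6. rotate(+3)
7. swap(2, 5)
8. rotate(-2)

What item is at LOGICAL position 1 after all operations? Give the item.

After op 1 (swap(5, 1)): offset=0, physical=[A,F,C,D,E,B,G], logical=[A,F,C,D,E,B,G]
After op 2 (replace(1, 'c')): offset=0, physical=[A,c,C,D,E,B,G], logical=[A,c,C,D,E,B,G]
After op 3 (swap(2, 6)): offset=0, physical=[A,c,G,D,E,B,C], logical=[A,c,G,D,E,B,C]
After op 4 (swap(2, 4)): offset=0, physical=[A,c,E,D,G,B,C], logical=[A,c,E,D,G,B,C]
After op 5 (rotate(+3)): offset=3, physical=[A,c,E,D,G,B,C], logical=[D,G,B,C,A,c,E]
After op 6 (rotate(+3)): offset=6, physical=[A,c,E,D,G,B,C], logical=[C,A,c,E,D,G,B]
After op 7 (swap(2, 5)): offset=6, physical=[A,G,E,D,c,B,C], logical=[C,A,G,E,D,c,B]
After op 8 (rotate(-2)): offset=4, physical=[A,G,E,D,c,B,C], logical=[c,B,C,A,G,E,D]

Answer: B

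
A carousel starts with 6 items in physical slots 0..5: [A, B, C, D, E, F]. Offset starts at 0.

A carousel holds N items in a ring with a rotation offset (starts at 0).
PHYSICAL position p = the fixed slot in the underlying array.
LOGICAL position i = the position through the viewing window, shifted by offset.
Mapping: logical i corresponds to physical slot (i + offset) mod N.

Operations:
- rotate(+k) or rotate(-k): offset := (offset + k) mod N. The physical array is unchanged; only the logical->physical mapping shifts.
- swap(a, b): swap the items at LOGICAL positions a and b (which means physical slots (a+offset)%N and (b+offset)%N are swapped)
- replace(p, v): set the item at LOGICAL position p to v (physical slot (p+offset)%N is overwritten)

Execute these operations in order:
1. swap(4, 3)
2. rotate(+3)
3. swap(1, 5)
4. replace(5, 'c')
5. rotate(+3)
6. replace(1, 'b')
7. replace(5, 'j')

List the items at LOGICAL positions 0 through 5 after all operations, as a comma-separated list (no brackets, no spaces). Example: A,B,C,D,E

Answer: A,b,c,E,C,j

Derivation:
After op 1 (swap(4, 3)): offset=0, physical=[A,B,C,E,D,F], logical=[A,B,C,E,D,F]
After op 2 (rotate(+3)): offset=3, physical=[A,B,C,E,D,F], logical=[E,D,F,A,B,C]
After op 3 (swap(1, 5)): offset=3, physical=[A,B,D,E,C,F], logical=[E,C,F,A,B,D]
After op 4 (replace(5, 'c')): offset=3, physical=[A,B,c,E,C,F], logical=[E,C,F,A,B,c]
After op 5 (rotate(+3)): offset=0, physical=[A,B,c,E,C,F], logical=[A,B,c,E,C,F]
After op 6 (replace(1, 'b')): offset=0, physical=[A,b,c,E,C,F], logical=[A,b,c,E,C,F]
After op 7 (replace(5, 'j')): offset=0, physical=[A,b,c,E,C,j], logical=[A,b,c,E,C,j]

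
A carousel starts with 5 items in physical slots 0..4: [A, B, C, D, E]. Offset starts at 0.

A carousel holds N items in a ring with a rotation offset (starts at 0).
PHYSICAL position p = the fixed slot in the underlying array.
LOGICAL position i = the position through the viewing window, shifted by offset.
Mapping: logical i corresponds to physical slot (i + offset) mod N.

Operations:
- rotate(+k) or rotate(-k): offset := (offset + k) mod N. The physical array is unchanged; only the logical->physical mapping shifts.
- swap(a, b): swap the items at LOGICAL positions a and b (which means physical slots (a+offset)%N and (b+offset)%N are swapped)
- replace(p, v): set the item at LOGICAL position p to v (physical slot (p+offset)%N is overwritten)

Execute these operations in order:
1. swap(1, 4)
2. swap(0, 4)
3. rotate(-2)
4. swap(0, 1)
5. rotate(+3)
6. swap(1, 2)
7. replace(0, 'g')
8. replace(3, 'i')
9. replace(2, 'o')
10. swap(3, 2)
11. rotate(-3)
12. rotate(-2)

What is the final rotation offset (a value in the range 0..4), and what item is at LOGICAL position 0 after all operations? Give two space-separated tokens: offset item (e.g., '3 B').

Answer: 1 g

Derivation:
After op 1 (swap(1, 4)): offset=0, physical=[A,E,C,D,B], logical=[A,E,C,D,B]
After op 2 (swap(0, 4)): offset=0, physical=[B,E,C,D,A], logical=[B,E,C,D,A]
After op 3 (rotate(-2)): offset=3, physical=[B,E,C,D,A], logical=[D,A,B,E,C]
After op 4 (swap(0, 1)): offset=3, physical=[B,E,C,A,D], logical=[A,D,B,E,C]
After op 5 (rotate(+3)): offset=1, physical=[B,E,C,A,D], logical=[E,C,A,D,B]
After op 6 (swap(1, 2)): offset=1, physical=[B,E,A,C,D], logical=[E,A,C,D,B]
After op 7 (replace(0, 'g')): offset=1, physical=[B,g,A,C,D], logical=[g,A,C,D,B]
After op 8 (replace(3, 'i')): offset=1, physical=[B,g,A,C,i], logical=[g,A,C,i,B]
After op 9 (replace(2, 'o')): offset=1, physical=[B,g,A,o,i], logical=[g,A,o,i,B]
After op 10 (swap(3, 2)): offset=1, physical=[B,g,A,i,o], logical=[g,A,i,o,B]
After op 11 (rotate(-3)): offset=3, physical=[B,g,A,i,o], logical=[i,o,B,g,A]
After op 12 (rotate(-2)): offset=1, physical=[B,g,A,i,o], logical=[g,A,i,o,B]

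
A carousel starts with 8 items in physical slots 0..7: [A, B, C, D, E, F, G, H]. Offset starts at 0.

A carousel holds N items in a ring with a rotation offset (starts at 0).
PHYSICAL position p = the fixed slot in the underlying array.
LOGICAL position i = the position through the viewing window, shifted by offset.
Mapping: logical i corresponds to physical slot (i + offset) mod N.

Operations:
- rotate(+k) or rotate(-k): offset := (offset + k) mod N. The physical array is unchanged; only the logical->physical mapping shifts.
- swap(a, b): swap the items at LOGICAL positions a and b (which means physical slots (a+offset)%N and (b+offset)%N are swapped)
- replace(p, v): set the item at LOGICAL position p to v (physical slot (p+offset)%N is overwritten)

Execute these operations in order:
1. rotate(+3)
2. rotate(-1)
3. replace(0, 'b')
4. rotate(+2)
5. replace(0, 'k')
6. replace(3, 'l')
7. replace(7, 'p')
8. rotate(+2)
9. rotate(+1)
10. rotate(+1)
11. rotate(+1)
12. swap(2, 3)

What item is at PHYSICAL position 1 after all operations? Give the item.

After op 1 (rotate(+3)): offset=3, physical=[A,B,C,D,E,F,G,H], logical=[D,E,F,G,H,A,B,C]
After op 2 (rotate(-1)): offset=2, physical=[A,B,C,D,E,F,G,H], logical=[C,D,E,F,G,H,A,B]
After op 3 (replace(0, 'b')): offset=2, physical=[A,B,b,D,E,F,G,H], logical=[b,D,E,F,G,H,A,B]
After op 4 (rotate(+2)): offset=4, physical=[A,B,b,D,E,F,G,H], logical=[E,F,G,H,A,B,b,D]
After op 5 (replace(0, 'k')): offset=4, physical=[A,B,b,D,k,F,G,H], logical=[k,F,G,H,A,B,b,D]
After op 6 (replace(3, 'l')): offset=4, physical=[A,B,b,D,k,F,G,l], logical=[k,F,G,l,A,B,b,D]
After op 7 (replace(7, 'p')): offset=4, physical=[A,B,b,p,k,F,G,l], logical=[k,F,G,l,A,B,b,p]
After op 8 (rotate(+2)): offset=6, physical=[A,B,b,p,k,F,G,l], logical=[G,l,A,B,b,p,k,F]
After op 9 (rotate(+1)): offset=7, physical=[A,B,b,p,k,F,G,l], logical=[l,A,B,b,p,k,F,G]
After op 10 (rotate(+1)): offset=0, physical=[A,B,b,p,k,F,G,l], logical=[A,B,b,p,k,F,G,l]
After op 11 (rotate(+1)): offset=1, physical=[A,B,b,p,k,F,G,l], logical=[B,b,p,k,F,G,l,A]
After op 12 (swap(2, 3)): offset=1, physical=[A,B,b,k,p,F,G,l], logical=[B,b,k,p,F,G,l,A]

Answer: B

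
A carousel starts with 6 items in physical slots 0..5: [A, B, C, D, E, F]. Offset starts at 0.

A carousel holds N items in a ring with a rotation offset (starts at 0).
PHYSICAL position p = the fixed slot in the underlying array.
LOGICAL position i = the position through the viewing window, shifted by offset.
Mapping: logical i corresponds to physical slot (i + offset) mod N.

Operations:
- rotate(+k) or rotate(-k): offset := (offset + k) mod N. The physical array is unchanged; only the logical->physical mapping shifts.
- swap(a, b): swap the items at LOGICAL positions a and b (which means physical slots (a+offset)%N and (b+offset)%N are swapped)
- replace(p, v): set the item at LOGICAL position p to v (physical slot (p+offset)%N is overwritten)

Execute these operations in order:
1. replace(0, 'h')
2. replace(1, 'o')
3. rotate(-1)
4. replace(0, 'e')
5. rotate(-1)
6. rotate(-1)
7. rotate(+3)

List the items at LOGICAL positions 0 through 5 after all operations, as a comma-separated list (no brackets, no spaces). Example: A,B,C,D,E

After op 1 (replace(0, 'h')): offset=0, physical=[h,B,C,D,E,F], logical=[h,B,C,D,E,F]
After op 2 (replace(1, 'o')): offset=0, physical=[h,o,C,D,E,F], logical=[h,o,C,D,E,F]
After op 3 (rotate(-1)): offset=5, physical=[h,o,C,D,E,F], logical=[F,h,o,C,D,E]
After op 4 (replace(0, 'e')): offset=5, physical=[h,o,C,D,E,e], logical=[e,h,o,C,D,E]
After op 5 (rotate(-1)): offset=4, physical=[h,o,C,D,E,e], logical=[E,e,h,o,C,D]
After op 6 (rotate(-1)): offset=3, physical=[h,o,C,D,E,e], logical=[D,E,e,h,o,C]
After op 7 (rotate(+3)): offset=0, physical=[h,o,C,D,E,e], logical=[h,o,C,D,E,e]

Answer: h,o,C,D,E,e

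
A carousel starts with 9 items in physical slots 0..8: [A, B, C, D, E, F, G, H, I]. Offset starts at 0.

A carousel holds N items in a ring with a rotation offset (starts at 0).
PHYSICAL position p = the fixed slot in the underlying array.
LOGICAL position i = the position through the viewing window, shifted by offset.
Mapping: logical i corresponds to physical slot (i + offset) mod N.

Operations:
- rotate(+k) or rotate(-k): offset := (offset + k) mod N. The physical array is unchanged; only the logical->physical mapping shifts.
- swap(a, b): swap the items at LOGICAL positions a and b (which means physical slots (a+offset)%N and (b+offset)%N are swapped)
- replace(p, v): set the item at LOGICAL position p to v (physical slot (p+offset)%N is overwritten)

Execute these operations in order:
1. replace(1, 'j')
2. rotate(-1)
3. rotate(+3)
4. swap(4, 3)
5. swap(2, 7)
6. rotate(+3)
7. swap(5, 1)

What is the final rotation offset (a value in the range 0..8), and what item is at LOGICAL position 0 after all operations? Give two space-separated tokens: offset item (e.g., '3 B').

Answer: 5 G

Derivation:
After op 1 (replace(1, 'j')): offset=0, physical=[A,j,C,D,E,F,G,H,I], logical=[A,j,C,D,E,F,G,H,I]
After op 2 (rotate(-1)): offset=8, physical=[A,j,C,D,E,F,G,H,I], logical=[I,A,j,C,D,E,F,G,H]
After op 3 (rotate(+3)): offset=2, physical=[A,j,C,D,E,F,G,H,I], logical=[C,D,E,F,G,H,I,A,j]
After op 4 (swap(4, 3)): offset=2, physical=[A,j,C,D,E,G,F,H,I], logical=[C,D,E,G,F,H,I,A,j]
After op 5 (swap(2, 7)): offset=2, physical=[E,j,C,D,A,G,F,H,I], logical=[C,D,A,G,F,H,I,E,j]
After op 6 (rotate(+3)): offset=5, physical=[E,j,C,D,A,G,F,H,I], logical=[G,F,H,I,E,j,C,D,A]
After op 7 (swap(5, 1)): offset=5, physical=[E,F,C,D,A,G,j,H,I], logical=[G,j,H,I,E,F,C,D,A]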